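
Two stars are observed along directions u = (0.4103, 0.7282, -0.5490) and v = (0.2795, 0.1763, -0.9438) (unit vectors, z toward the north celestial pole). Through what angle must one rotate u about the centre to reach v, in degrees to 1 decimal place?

u·v = 0.7612; |u| = 1.0000, |v| = 1.0000.
cos θ = (u·v)/(|u||v|) = 0.7612, so θ = 40.4°.

40.4°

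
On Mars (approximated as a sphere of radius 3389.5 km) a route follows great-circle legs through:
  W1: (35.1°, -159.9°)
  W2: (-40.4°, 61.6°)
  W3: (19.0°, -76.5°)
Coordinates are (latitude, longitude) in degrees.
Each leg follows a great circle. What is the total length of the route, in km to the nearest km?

Leg W1→W2: central angle 2.5668 rad, distance 8700.2 km.
Leg W2→W3: central angle 2.4143 rad, distance 8183.1 km.
Total: 8700.2 + 8183.1 ≈ 16883 km.

16883 km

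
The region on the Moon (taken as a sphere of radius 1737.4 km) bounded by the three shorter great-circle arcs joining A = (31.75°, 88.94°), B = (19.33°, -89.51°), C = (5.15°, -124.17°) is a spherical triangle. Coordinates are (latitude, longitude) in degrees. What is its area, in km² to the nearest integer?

4257102 km²

Side lengths (central angles): a = 0.6389, b = 2.2945, c = 2.2497 rad; semiperimeter s = 2.5916.
By l'Huilier's theorem, tan(E/4) = √[tan(s/2) tan((s−a)/2) tan((s−b)/2) tan((s−c)/2)], giving spherical excess E = 1.4103 rad.
Area = E·R² = 1.4103 × (1737.4)² ≈ 4257102 km².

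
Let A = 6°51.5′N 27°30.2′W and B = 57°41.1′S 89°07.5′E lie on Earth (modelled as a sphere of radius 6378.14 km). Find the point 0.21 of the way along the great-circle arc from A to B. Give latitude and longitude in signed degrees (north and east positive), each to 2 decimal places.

Central angle δ = 1.9164 rad. Interpolating on the sphere with fraction f = 0.21:
P = [sin((1−f)δ)·A + sin(fδ)·B] / sin δ = 1.0611·A + 0.4163·B in Cartesian coordinates,
giving P = (0.9379, -0.2640, -0.2251), i.e. latitude -13.01°, longitude -15.72°.

-13.01°, -15.72°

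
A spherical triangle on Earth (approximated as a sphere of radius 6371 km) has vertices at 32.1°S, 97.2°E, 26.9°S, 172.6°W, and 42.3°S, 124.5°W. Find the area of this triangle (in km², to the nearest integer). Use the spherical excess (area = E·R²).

24412253 km²

Side lengths (central angles): a = 0.7303, b = 1.6812, c = 1.3307 rad; semiperimeter s = 1.8711.
By l'Huilier's theorem, tan(E/4) = √[tan(s/2) tan((s−a)/2) tan((s−b)/2) tan((s−c)/2)], giving spherical excess E = 0.6014 rad.
Area = E·R² = 0.6014 × (6371)² ≈ 24412253 km².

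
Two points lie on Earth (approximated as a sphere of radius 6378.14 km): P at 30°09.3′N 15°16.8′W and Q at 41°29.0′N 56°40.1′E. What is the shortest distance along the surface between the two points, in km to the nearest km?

Let φ₁ = 0.5263 rad, φ₂ = 0.7240 rad, and Δλ = 1.2557 rad.
cos c = sin φ₁ sin φ₂ + cos φ₁ cos φ₂ cos Δλ = (0.5023)(0.6624) + (0.8647)(0.7491)(0.3099) = 0.53348,
so c = arccos(0.53348) = 1.00809 rad.
Distance = R·c = 6378.14 × 1.0081 ≈ 6430 km.

6430 km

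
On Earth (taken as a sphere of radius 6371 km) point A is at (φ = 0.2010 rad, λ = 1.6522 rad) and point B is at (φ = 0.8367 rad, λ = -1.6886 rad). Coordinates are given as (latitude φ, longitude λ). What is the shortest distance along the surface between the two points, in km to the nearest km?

13308 km

With latitudes φ₁ = 11.516°, φ₂ = 47.939° and longitude difference Δλ = 168.586°:
Haversine: a = sin²(Δφ/2) + cos φ₁ cos φ₂ sin²(Δλ/2) = 0.0977 + (0.9799)(0.6699)(0.9901) = 0.74761.
Central angle c = 2·arcsin(√a) = 2.08889 rad.
Distance = R·c = 6371 × 2.0889 ≈ 13308 km.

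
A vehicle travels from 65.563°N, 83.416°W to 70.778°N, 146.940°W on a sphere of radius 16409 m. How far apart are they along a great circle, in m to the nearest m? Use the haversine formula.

In radians: φ₁ = 1.1443, φ₂ = 1.2353, Δλ = -63.524° = -1.1087 rad.
Haversine: a = sin²(Δφ/2) + cos φ₁ cos φ₂ sin²(Δλ/2) = 0.0021 + (0.4137)(0.3292)(0.2771) = 0.03981.
Central angle c = 2·arcsin(√a) = 0.40174 rad.
Distance = R·c = 16409 × 0.4017 ≈ 6592 m.

6592 m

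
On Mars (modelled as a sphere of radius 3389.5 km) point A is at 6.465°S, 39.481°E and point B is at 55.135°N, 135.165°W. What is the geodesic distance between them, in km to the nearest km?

7758 km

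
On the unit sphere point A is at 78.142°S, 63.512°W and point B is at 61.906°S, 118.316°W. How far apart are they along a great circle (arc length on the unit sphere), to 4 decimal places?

0.4049

In radians: φ₁ = -1.3638, φ₂ = -1.0805, Δλ = -54.804° = -0.9565 rad.
cos c = sin φ₁ sin φ₂ + cos φ₁ cos φ₂ cos Δλ = (-0.9787)(-0.8822) + (0.2055)(0.4709)(0.5764) = 0.91912,
so c = arccos(0.91912) = 0.40494 rad.
On the unit sphere the arc length equals the central angle: 0.4049.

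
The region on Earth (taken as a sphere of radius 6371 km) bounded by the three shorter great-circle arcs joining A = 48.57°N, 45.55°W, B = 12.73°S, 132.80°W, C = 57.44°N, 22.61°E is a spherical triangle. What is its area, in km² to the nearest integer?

24933964 km²

Side lengths (central angles): a = 2.2957, b = 0.7007, c = 1.7055 rad; semiperimeter s = 2.3509.
By l'Huilier's theorem, tan(E/4) = √[tan(s/2) tan((s−a)/2) tan((s−b)/2) tan((s−c)/2)], giving spherical excess E = 0.6143 rad.
Area = E·R² = 0.6143 × (6371)² ≈ 24933964 km².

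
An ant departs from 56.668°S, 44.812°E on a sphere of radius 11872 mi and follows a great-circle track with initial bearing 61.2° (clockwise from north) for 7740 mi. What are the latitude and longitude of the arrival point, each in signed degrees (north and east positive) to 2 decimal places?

Angular distance δ = d/R = 7740/11872 = 0.65195 rad; initial bearing θ = 1.0681 rad.
sin φ₂ = sin φ₁ cos δ + cos φ₁ sin δ cos θ = (-0.8355)(0.7949) + (0.5495)(0.6067)(0.4818) = -0.5035, so φ₂ = -30.23°.
Δλ = atan2(sin θ sin δ cos φ₁, cos δ − sin φ₁ sin φ₂) = atan2(0.2922, 0.3742) = 37.981°.
λ₂ = 44.812° + 37.981° = 82.79°.

-30.23°, 82.79°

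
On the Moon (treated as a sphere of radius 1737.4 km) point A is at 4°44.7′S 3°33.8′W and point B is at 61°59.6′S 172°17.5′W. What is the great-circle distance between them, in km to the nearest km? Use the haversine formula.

With latitudes φ₁ = -4.745°, φ₂ = -61.993° and longitude difference Δλ = -168.728°:
Haversine: a = sin²(Δφ/2) + cos φ₁ cos φ₂ sin²(Δλ/2) = 0.2295 + (0.9966)(0.4696)(0.9904) = 0.69295.
Central angle c = 2·arcsin(√a) = 1.96698 rad.
Distance = R·c = 1737.4 × 1.9670 ≈ 3417 km.

3417 km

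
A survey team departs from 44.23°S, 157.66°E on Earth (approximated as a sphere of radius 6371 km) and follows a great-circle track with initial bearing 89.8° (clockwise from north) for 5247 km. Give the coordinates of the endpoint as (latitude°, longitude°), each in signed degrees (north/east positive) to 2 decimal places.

Angular distance δ = d/R = 5247/6371 = 0.82358 rad; initial bearing θ = 1.5673 rad.
sin φ₂ = sin φ₁ cos δ + cos φ₁ sin δ cos θ = (-0.6975)(0.6796) + (0.7165)(0.7336)(0.0035) = -0.4722, so φ₂ = -28.18°.
Δλ = atan2(sin θ sin δ cos φ₁, cos δ − sin φ₁ sin φ₂) = atan2(0.5256, 0.3502) = 56.326°.
λ₂ = 157.660° + 56.326° = 213.99° → -146.01° after wrapping to (−180°, 180°].

-28.18°, -146.01°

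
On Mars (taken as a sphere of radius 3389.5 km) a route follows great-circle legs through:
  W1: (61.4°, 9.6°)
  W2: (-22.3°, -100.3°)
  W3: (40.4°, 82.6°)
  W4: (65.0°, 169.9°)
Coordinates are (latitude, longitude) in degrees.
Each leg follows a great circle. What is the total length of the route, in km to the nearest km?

19736 km

Leg W1→W2: central angle 2.0759 rad, distance 7036.3 km.
Leg W2→W3: central angle 2.8228 rad, distance 9567.9 km.
Leg W3→W4: central angle 0.9241 rad, distance 3132.2 km.
Total: 7036.3 + 9567.9 + 3132.2 ≈ 19736 km.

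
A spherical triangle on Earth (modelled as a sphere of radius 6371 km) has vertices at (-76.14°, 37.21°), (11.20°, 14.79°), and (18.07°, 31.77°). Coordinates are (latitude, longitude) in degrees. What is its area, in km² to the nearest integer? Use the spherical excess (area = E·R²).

12172813 km²

Side lengths (central angles): a = 0.3105, b = 1.6453, c = 1.5421 rad; semiperimeter s = 1.7490.
By l'Huilier's theorem, tan(E/4) = √[tan(s/2) tan((s−a)/2) tan((s−b)/2) tan((s−c)/2)], giving spherical excess E = 0.2999 rad.
Area = E·R² = 0.2999 × (6371)² ≈ 12172813 km².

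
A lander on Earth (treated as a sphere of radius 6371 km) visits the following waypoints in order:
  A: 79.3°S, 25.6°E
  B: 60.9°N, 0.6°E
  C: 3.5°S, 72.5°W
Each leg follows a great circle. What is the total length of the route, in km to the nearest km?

25122 km

Leg A→B: central angle 2.4603 rad, distance 15674.4 km.
Leg B→C: central angle 1.4829 rad, distance 9447.6 km.
Total: 15674.4 + 9447.6 ≈ 25122 km.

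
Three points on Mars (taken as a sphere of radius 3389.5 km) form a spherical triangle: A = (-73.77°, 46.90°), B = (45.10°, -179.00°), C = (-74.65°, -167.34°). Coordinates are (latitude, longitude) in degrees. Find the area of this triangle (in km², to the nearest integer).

Side lengths (central angles): a = 2.0945, b = 0.5262, c = 2.5277 rad; semiperimeter s = 2.5742.
By l'Huilier's theorem, tan(E/4) = √[tan(s/2) tan((s−a)/2) tan((s−b)/2) tan((s−c)/2)], giving spherical excess E = 0.7084 rad.
Area = E·R² = 0.7084 × (3389.5)² ≈ 8138487 km².

8138487 km²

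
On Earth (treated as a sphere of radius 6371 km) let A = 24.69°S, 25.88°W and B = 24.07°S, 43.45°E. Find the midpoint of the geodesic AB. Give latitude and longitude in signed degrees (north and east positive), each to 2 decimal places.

-28.86°, 8.88°

Central angle δ = 1.0892 rad. Interpolating on the sphere with fraction f = 0.5:
P = [sin((1−f)δ)·A + sin(fδ)·B] / sin δ = 0.5846·A + 0.5846·B in Cartesian coordinates,
giving P = (0.8653, 0.1352, -0.4826), i.e. latitude -28.86°, longitude 8.88°.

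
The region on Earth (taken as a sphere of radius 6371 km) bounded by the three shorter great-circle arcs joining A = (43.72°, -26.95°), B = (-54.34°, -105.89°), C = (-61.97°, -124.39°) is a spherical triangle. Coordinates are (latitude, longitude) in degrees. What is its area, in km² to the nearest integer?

3015162 km²

Side lengths (central angles): a = 0.2149, b = 2.2837, c = 2.0723 rad; semiperimeter s = 2.2855.
By l'Huilier's theorem, tan(E/4) = √[tan(s/2) tan((s−a)/2) tan((s−b)/2) tan((s−c)/2)], giving spherical excess E = 0.0743 rad.
Area = E·R² = 0.0743 × (6371)² ≈ 3015162 km².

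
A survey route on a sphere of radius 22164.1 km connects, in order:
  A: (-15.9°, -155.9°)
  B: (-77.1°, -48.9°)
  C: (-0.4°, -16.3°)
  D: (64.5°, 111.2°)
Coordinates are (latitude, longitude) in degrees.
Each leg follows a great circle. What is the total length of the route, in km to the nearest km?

Leg A→B: central angle 1.3651 rad, distance 30255.7 km.
Leg B→C: central angle 1.3747 rad, distance 30468.2 km.
Leg C→D: central angle 1.8425 rad, distance 40837.4 km.
Total: 30255.7 + 30468.2 + 40837.4 ≈ 101561 km.

101561 km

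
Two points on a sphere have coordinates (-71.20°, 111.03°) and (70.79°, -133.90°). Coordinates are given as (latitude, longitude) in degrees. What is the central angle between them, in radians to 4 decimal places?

In radians: φ₁ = -1.2427, φ₂ = 1.2355, Δλ = 115.070° = 2.0084 rad.
cos c = sin φ₁ sin φ₂ + cos φ₁ cos φ₂ cos Δλ = (-0.9466)(0.9443) + (0.3223)(0.3290)(-0.4237) = -0.93887,
so c = arccos(-0.93887) = 2.79013 rad.
So the angular separation is 2.7901 rad.

2.7901 rad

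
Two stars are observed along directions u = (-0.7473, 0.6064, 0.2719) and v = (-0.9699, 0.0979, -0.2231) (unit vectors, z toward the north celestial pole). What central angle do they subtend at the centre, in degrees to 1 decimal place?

43.7°

u·v = 0.7235; |u| = 1.0001, |v| = 1.0000.
cos θ = (u·v)/(|u||v|) = 0.7234, so θ = 43.7°.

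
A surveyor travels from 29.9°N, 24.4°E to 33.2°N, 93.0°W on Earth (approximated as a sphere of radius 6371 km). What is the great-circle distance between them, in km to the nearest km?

10396 km

With latitudes φ₁ = 29.900°, φ₂ = 33.200° and longitude difference Δλ = -117.400°:
cos c = sin φ₁ sin φ₂ + cos φ₁ cos φ₂ cos Δλ = (0.4985)(0.5476) + (0.8669)(0.8368)(-0.4602) = -0.06087,
so c = arccos(-0.06087) = 1.63170 rad.
Distance = R·c = 6371 × 1.6317 ≈ 10396 km.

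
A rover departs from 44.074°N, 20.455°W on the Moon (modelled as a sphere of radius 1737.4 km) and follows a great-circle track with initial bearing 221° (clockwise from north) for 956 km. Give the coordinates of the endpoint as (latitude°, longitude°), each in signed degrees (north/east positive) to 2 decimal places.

Angular distance δ = d/R = 956/1737.4 = 0.55025 rad; initial bearing θ = 3.8572 rad.
sin φ₂ = sin φ₁ cos δ + cos φ₁ sin δ cos θ = (0.6956)(0.8524) + (0.7184)(0.5229)(-0.7547) = 0.3094, so φ₂ = 18.02°.
Δλ = atan2(sin θ sin δ cos φ₁, cos δ − sin φ₁ sin φ₂) = atan2(-0.2465, 0.6372) = -21.146°.
λ₂ = -20.455° − 21.146° = -41.60°.

18.02°, -41.60°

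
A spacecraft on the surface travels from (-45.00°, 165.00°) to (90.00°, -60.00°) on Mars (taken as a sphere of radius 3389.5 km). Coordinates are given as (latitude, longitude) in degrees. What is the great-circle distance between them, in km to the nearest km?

7986 km

With latitudes φ₁ = -45.000°, φ₂ = 90.000° and longitude difference Δλ = 135.000°:
Haversine: a = sin²(Δφ/2) + cos φ₁ cos φ₂ sin²(Δλ/2) = 0.8536 + (0.7071)(0.0000)(0.8536) = 0.85355.
Central angle c = 2·arcsin(√a) = 2.35619 rad.
Distance = R·c = 3389.5 × 2.3562 ≈ 7986 km.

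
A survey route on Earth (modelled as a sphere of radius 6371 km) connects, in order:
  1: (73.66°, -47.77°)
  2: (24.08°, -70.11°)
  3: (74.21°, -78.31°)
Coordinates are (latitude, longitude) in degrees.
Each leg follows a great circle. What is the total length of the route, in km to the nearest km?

Leg 1→2: central angle 0.8904 rad, distance 5672.7 km.
Leg 2→3: central angle 0.8782 rad, distance 5595.3 km.
Total: 5672.7 + 5595.3 ≈ 11268 km.

11268 km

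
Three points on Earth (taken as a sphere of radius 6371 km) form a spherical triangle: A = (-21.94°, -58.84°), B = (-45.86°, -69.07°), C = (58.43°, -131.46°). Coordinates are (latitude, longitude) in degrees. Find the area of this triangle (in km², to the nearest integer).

Side lengths (central angles): a = 2.0291, b = 1.7450, c = 0.4421 rad; semiperimeter s = 2.1081.
By l'Huilier's theorem, tan(E/4) = √[tan(s/2) tan((s−a)/2) tan((s−b)/2) tan((s−c)/2)], giving spherical excess E = 0.4718 rad.
Area = E·R² = 0.4718 × (6371)² ≈ 19149809 km².

19149809 km²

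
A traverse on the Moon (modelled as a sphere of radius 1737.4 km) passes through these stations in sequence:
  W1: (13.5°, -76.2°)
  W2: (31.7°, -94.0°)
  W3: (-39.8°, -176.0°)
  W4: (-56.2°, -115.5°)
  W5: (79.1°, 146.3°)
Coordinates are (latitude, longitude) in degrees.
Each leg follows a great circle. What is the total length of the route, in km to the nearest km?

9610 km

Leg W1→W2: central angle 0.4266 rad, distance 741.2 km.
Leg W2→W3: central angle 1.8187 rad, distance 3159.8 km.
Leg W3→W4: central angle 0.7342 rad, distance 1275.6 km.
Leg W4→W5: central angle 2.5517 rad, distance 4433.3 km.
Total: 741.2 + 3159.8 + 1275.6 + 4433.3 ≈ 9610 km.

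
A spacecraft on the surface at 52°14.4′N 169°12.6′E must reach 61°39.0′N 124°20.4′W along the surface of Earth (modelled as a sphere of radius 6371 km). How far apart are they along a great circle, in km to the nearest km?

3971 km

Let φ₁ = 0.9118 rad, φ₂ = 1.0760 rad, and Δλ = 1.1598 rad.
Haversine: a = sin²(Δφ/2) + cos φ₁ cos φ₂ sin²(Δλ/2) = 0.0067 + (0.6124)(0.4749)(0.3002) = 0.09403.
Central angle c = 2·arcsin(√a) = 0.62332 rad.
Distance = R·c = 6371 × 0.6233 ≈ 3971 km.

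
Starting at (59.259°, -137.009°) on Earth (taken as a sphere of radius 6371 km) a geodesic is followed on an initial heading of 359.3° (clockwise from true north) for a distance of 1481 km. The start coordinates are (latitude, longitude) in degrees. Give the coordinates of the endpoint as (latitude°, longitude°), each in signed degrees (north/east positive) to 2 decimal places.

Angular distance δ = d/R = 1481/6371 = 0.23246 rad; initial bearing θ = 6.2710 rad.
sin φ₂ = sin φ₁ cos δ + cos φ₁ sin δ cos θ = (0.8595)(0.9731) + (0.5112)(0.2304)(0.9999) = 0.9541, so φ₂ = 72.58°.
Δλ = atan2(sin θ sin δ cos φ₁, cos δ − sin φ₁ sin φ₂) = atan2(-0.0014, 0.1531) = -0.539°.
λ₂ = -137.009° − 0.539° = -137.55°.

72.58°, -137.55°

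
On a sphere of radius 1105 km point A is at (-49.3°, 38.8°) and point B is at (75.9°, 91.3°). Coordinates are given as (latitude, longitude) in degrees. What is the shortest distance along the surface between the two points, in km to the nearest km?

Let φ₁ = -0.8604 rad, φ₂ = 1.3247 rad, and Δλ = 0.9163 rad.
cos c = sin φ₁ sin φ₂ + cos φ₁ cos φ₂ cos Δλ = (-0.7581)(0.9699) + (0.6521)(0.2436)(0.6088) = -0.63858,
so c = arccos(-0.63858) = 2.26345 rad.
Distance = R·c = 1105 × 2.2635 ≈ 2501 km.

2501 km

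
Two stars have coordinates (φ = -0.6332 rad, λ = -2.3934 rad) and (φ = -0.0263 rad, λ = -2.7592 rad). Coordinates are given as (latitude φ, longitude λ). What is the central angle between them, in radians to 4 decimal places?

In radians: φ₁ = -0.6332, φ₂ = -0.0263, Δλ = -20.959° = -0.3658 rad.
Haversine: a = sin²(Δφ/2) + cos φ₁ cos φ₂ sin²(Δλ/2) = 0.0893 + (0.8061)(0.9997)(0.0331) = 0.11595.
Central angle c = 2·arcsin(√a) = 0.69492 rad.
So the angular separation is 0.6949 rad.

0.6949 rad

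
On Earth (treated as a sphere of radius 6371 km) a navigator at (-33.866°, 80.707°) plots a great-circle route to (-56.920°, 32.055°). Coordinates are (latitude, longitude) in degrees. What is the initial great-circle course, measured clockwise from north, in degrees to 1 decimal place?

219.6°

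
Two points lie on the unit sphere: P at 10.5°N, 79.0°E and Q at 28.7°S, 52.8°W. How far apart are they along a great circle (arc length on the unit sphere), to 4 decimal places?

In radians: φ₁ = 0.1833, φ₂ = -0.5009, Δλ = -131.800° = -2.3003 rad.
Haversine: a = sin²(Δφ/2) + cos φ₁ cos φ₂ sin²(Δλ/2) = 0.1125 + (0.9833)(0.8771)(0.8333) = 0.83119.
Central angle c = 2·arcsin(√a) = 2.29477 rad.
On the unit sphere the arc length equals the central angle: 2.2948.

2.2948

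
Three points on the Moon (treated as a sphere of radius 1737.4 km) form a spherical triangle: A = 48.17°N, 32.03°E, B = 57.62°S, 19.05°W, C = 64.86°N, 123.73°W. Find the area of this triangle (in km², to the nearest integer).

Side lengths (central angles): a = 2.5360, b = 1.1415, c = 1.9877 rad; semiperimeter s = 2.8326.
By l'Huilier's theorem, tan(E/4) = √[tan(s/2) tan((s−a)/2) tan((s−b)/2) tan((s−c)/2)], giving spherical excess E = 2.4362 rad.
Area = E·R² = 2.4362 × (1737.4)² ≈ 7353679 km².

7353679 km²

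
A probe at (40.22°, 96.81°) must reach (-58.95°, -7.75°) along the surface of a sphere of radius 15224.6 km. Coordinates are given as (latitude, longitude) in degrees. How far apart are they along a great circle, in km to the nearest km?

Let φ₁ = 0.7020 rad, φ₂ = -1.0289 rad, and Δλ = -1.8249 rad.
cos c = sin φ₁ sin φ₂ + cos φ₁ cos φ₂ cos Δλ = (0.6457)(-0.8567) + (0.7636)(0.5158)(-0.2514) = -0.65221,
so c = arccos(-0.65221) = 2.28130 rad.
Distance = R·c = 15224.6 × 2.2813 ≈ 34732 km.

34732 km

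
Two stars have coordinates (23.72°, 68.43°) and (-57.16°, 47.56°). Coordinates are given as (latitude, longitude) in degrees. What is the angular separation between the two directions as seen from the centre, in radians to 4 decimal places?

1.4445 rad

With latitudes φ₁ = 23.720°, φ₂ = -57.160° and longitude difference Δλ = -20.870°:
Haversine: a = sin²(Δφ/2) + cos φ₁ cos φ₂ sin²(Δλ/2) = 0.4207 + (0.9155)(0.5423)(0.0328) = 0.43704.
Central angle c = 2·arcsin(√a) = 1.44453 rad.
So the angular separation is 1.4445 rad.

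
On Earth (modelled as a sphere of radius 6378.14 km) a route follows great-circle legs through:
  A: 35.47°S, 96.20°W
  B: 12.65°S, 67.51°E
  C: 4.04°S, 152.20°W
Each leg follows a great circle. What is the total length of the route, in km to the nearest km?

29682 km

Leg A→B: central angle 2.2597 rad, distance 14412.5 km.
Leg B→C: central angle 2.3940 rad, distance 15269.2 km.
Total: 14412.5 + 15269.2 ≈ 29682 km.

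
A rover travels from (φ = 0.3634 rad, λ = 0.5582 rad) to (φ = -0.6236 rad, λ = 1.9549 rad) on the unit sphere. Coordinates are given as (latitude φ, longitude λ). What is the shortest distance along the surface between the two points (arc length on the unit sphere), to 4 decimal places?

1.6470

In radians: φ₁ = 0.3634, φ₂ = -0.6236, Δλ = 80.025° = 1.3967 rad.
cos c = sin φ₁ sin φ₂ + cos φ₁ cos φ₂ cos Δλ = (0.3555)(-0.5840) + (0.9347)(0.8118)(0.1732) = -0.07614,
so c = arccos(-0.07614) = 1.64701 rad.
On the unit sphere the arc length equals the central angle: 1.6470.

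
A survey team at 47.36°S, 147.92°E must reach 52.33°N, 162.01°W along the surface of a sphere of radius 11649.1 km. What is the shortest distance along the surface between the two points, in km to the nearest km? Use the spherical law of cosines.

22051 km

Let φ₁ = -0.8266 rad, φ₂ = 0.9133 rad, and Δλ = 0.8739 rad.
cos c = sin φ₁ sin φ₂ + cos φ₁ cos φ₂ cos Δλ = (-0.7356)(0.7915) + (0.6774)(0.6111)(0.6419) = -0.31658,
so c = arccos(-0.31658) = 1.89292 rad.
Distance = R·c = 11649.1 × 1.8929 ≈ 22051 km.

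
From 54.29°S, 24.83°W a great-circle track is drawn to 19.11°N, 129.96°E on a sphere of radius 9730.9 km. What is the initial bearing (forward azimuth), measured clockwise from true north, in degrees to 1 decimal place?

141.3°

With φ₁ = -0.9475, φ₂ = 0.3335, Δλ = 2.7016 rad, the forward-azimuth formula gives
θ = atan2( sin Δλ cos φ₂ , cos φ₁ sin φ₂ − sin φ₁ cos φ₂ cos Δλ ) = atan2(0.4025, -0.5031) = 141.34°.
So the initial bearing is 141.3°.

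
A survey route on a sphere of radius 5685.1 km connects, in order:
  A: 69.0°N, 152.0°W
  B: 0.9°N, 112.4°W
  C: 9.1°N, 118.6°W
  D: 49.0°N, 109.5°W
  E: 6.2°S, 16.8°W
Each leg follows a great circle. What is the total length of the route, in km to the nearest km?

21872 km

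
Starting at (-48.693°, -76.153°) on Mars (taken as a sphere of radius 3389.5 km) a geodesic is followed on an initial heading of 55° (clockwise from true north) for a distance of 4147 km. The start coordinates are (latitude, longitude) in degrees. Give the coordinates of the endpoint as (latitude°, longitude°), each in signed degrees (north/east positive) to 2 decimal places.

Angular distance δ = d/R = 4147/3389.5 = 1.22348 rad; initial bearing θ = 0.9599 rad.
sin φ₂ = sin φ₁ cos δ + cos φ₁ sin δ cos θ = (-0.7512)(0.3404) + (0.6601)(0.9403)(0.5736) = 0.1003, so φ₂ = 5.76°.
Δλ = atan2(sin θ sin δ cos φ₁, cos δ − sin φ₁ sin φ₂) = atan2(0.5084, 0.4157) = 50.728°.
λ₂ = -76.153° + 50.728° = -25.43°.

5.76°, -25.43°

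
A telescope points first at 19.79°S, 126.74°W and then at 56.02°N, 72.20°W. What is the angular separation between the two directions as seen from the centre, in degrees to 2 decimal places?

88.61°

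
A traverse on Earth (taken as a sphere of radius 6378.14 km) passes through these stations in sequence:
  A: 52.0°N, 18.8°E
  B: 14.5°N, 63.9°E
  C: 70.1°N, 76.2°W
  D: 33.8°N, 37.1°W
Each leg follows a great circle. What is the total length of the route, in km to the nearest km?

20580 km

Leg A→B: central angle 0.9046 rad, distance 5769.4 km.
Leg B→C: central angle 1.5882 rad, distance 10129.6 km.
Leg C→D: central angle 0.7339 rad, distance 4680.8 km.
Total: 5769.4 + 10129.6 + 4680.8 ≈ 20580 km.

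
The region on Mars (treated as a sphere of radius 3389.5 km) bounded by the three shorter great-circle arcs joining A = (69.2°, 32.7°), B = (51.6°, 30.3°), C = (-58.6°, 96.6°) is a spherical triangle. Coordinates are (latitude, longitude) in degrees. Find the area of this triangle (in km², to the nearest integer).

Side lengths (central angles): a = 2.1399, b = 2.3696, c = 0.3078 rad; semiperimeter s = 2.4086.
By l'Huilier's theorem, tan(E/4) = √[tan(s/2) tan((s−a)/2) tan((s−b)/2) tan((s−c)/2)], giving spherical excess E = 0.4364 rad.
Area = E·R² = 0.4364 × (3389.5)² ≈ 5013891 km².

5013891 km²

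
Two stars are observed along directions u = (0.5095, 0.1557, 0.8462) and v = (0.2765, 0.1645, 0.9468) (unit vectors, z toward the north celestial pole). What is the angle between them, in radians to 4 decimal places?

0.2546 rad

u·v = 0.9677; |u| = 0.9999, |v| = 1.0000.
cos θ = (u·v)/(|u||v|) = 0.9678, so θ = 0.2546 rad.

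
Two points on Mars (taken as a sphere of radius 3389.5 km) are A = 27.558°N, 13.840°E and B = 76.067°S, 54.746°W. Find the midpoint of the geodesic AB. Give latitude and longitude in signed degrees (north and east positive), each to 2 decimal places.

The central angle between A and B is δ = 1.9510 rad.
With f = 0.5, the slerp weights are sin((1−f)δ)/sin δ = 0.8916 and sin(fδ)/sin δ = 0.8916.
Weighted sum of the unit vectors: (0.8916)·(0.8608,0.2121,0.4626) + (0.8916)·(0.1390,-0.1966,-0.9706) = (0.8915, 0.0138, -0.4529).
Converting back: φ = atan2(z, √(x²+y²)) = -26.93°, λ = atan2(y, x) = 0.89°.

-26.93°, 0.89°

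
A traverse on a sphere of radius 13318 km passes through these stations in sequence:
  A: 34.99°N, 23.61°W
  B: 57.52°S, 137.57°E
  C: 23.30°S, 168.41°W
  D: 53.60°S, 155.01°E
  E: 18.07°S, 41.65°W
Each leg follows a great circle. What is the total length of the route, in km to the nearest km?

Leg A→B: central angle 2.6909 rad, distance 35837.8 km.
Leg B→C: central angle 0.8977 rad, distance 11955.1 km.
Leg C→D: central angle 0.7136 rad, distance 9503.1 km.
Leg D→E: central angle 1.8659 rad, distance 24849.6 km.
Total: 35837.8 + 11955.1 + 9503.1 + 24849.6 ≈ 82146 km.

82146 km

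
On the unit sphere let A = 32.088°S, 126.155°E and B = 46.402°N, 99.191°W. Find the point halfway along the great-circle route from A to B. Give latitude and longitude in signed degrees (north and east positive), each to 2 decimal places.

The central angle between A and B is δ = 2.4903 rad.
With f = 0.5, the slerp weights are sin((1−f)δ)/sin δ = 1.5630 and sin(fδ)/sin δ = 1.5630.
Weighted sum of the unit vectors: (1.5630)·(-0.4998,0.6841,-0.5312) + (1.5630)·(-0.1101,-0.6807,0.7242) = (-0.9534, 0.0052, 0.3016).
Converting back: φ = atan2(z, √(x²+y²)) = 17.55°, λ = atan2(y, x) = 179.69°.

17.55°, 179.69°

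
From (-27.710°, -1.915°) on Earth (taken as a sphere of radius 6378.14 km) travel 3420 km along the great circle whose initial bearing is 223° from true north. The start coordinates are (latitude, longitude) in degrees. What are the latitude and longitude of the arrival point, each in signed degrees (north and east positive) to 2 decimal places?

Angular distance δ = d/R = 3420/6378.14 = 0.53621 rad; initial bearing θ = 3.8921 rad.
sin φ₂ = sin φ₁ cos δ + cos φ₁ sin δ cos θ = (-0.4650)(0.8597) + (0.8853)(0.5109)(-0.7314) = -0.7305, so φ₂ = -46.93°.
Δλ = atan2(sin θ sin δ cos φ₁, cos δ − sin φ₁ sin φ₂) = atan2(-0.3085, 0.5200) = -30.678°.
λ₂ = -1.915° − 30.678° = -32.59°.

-46.93°, -32.59°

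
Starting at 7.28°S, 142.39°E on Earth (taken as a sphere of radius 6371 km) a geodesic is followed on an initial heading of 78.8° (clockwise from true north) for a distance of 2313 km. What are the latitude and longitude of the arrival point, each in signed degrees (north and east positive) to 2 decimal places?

-2.87°, 162.80°

Angular distance δ = d/R = 2313/6371 = 0.36305 rad; initial bearing θ = 1.3753 rad.
sin φ₂ = sin φ₁ cos δ + cos φ₁ sin δ cos θ = (-0.1267)(0.9348) + (0.9919)(0.3551)(0.1942) = -0.0500, so φ₂ = -2.87°.
Δλ = atan2(sin θ sin δ cos φ₁, cos δ − sin φ₁ sin φ₂) = atan2(0.3456, 0.9285) = 20.414°.
λ₂ = 142.390° + 20.414° = 162.80°.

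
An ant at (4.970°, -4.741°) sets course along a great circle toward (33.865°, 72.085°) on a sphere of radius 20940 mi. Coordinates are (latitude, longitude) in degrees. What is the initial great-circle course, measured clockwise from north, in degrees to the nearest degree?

With φ₁ = 0.0867, φ₂ = 0.5911, Δλ = 1.3409 rad, the forward-azimuth formula gives
θ = atan2( sin Δλ cos φ₂ , cos φ₁ sin φ₂ − sin φ₁ cos φ₂ cos Δλ ) = atan2(0.8085, 0.5387) = 56.32°.
So the initial bearing is 56°.

56°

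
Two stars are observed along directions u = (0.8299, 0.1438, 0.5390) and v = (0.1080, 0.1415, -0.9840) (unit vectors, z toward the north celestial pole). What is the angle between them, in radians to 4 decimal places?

2.0047 rad

u·v = -0.4204; |u| = 1.0000, |v| = 1.0000.
cos θ = (u·v)/(|u||v|) = -0.4204, so θ = 2.0047 rad.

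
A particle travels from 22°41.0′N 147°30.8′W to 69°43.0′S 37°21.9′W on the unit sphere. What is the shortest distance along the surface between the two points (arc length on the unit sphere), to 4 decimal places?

With latitudes φ₁ = 22.683°, φ₂ = -69.717° and longitude difference Δλ = 110.148°:
cos c = sin φ₁ sin φ₂ + cos φ₁ cos φ₂ cos Δλ = (0.3856)(-0.9380) + (0.9227)(0.3467)(-0.3445) = -0.47190,
so c = arccos(-0.47190) = 2.06224 rad.
On the unit sphere the arc length equals the central angle: 2.0622.

2.0622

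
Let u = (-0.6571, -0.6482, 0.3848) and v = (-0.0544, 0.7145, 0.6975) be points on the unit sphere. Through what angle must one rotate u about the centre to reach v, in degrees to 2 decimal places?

99.15°

u·v = -0.1590; |u| = 1.0000, |v| = 1.0000.
cos θ = (u·v)/(|u||v|) = -0.1590, so θ = 99.15°.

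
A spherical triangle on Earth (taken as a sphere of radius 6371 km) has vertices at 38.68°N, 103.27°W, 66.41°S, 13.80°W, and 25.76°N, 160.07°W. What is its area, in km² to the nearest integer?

76032944 km²

Side lengths (central angles): a = 2.3434, b = 0.8545, c = 2.1771 rad; semiperimeter s = 2.6875.
By l'Huilier's theorem, tan(E/4) = √[tan(s/2) tan((s−a)/2) tan((s−b)/2) tan((s−c)/2)], giving spherical excess E = 1.8732 rad.
Area = E·R² = 1.8732 × (6371)² ≈ 76032944 km².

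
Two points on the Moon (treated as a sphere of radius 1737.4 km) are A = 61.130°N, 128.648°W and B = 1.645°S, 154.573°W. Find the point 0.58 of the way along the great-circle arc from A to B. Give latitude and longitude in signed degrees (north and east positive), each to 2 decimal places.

25.22°, -147.76°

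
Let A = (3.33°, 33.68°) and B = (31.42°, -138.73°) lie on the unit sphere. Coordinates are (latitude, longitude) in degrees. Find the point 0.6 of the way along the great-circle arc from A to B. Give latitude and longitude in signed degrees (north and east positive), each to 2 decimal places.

Central angle δ = 2.5221 rad. Interpolating on the sphere with fraction f = 0.6:
P = [sin((1−f)δ)·A + sin(fδ)·B] / sin δ = 1.4575·A + 1.7195·B in Cartesian coordinates,
giving P = (0.1079, -0.1610, 0.9810), i.e. latitude 78.82°, longitude -56.17°.

78.82°, -56.17°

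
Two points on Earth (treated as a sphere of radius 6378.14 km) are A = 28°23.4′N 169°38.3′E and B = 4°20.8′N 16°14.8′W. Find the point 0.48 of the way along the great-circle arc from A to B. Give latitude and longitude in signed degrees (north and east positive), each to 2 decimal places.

The central angle between A and B is δ = 2.5617 rad.
With f = 0.48, the slerp weights are sin((1−f)δ)/sin δ = 1.7734 and sin(fδ)/sin δ = 1.7200.
Weighted sum of the unit vectors: (1.7734)·(-0.8654,0.1582,0.4755) + (1.7200)·(0.9573,-0.2790,0.0758) = (0.1118, -0.1992, 0.9736).
Converting back: φ = atan2(z, √(x²+y²)) = 76.79°, λ = atan2(y, x) = -60.69°.

76.79°, -60.69°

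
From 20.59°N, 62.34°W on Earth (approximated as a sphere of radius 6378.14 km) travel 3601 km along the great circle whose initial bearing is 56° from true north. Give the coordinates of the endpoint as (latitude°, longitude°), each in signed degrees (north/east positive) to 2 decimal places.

Angular distance δ = d/R = 3601/6378.14 = 0.56458 rad; initial bearing θ = 0.9774 rad.
sin φ₂ = sin φ₁ cos δ + cos φ₁ sin δ cos θ = (0.3517)(0.8448) + (0.9361)(0.5351)(0.5592) = 0.5772, so φ₂ = 35.25°.
Δλ = atan2(sin θ sin δ cos φ₁, cos δ − sin φ₁ sin φ₂) = atan2(0.4153, 0.6418) = 32.902°.
λ₂ = -62.340° + 32.902° = -29.44°.

35.25°, -29.44°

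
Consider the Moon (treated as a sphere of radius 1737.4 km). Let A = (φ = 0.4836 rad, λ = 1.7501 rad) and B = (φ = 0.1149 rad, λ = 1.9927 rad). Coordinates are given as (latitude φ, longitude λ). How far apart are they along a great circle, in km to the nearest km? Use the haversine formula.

With latitudes φ₁ = 27.708°, φ₂ = 6.583° and longitude difference Δλ = 13.900°:
Haversine: a = sin²(Δφ/2) + cos φ₁ cos φ₂ sin²(Δλ/2) = 0.0336 + (0.8853)(0.9934)(0.0146) = 0.04648.
Central angle c = 2·arcsin(√a) = 0.43459 rad.
Distance = R·c = 1737.4 × 0.4346 ≈ 755 km.

755 km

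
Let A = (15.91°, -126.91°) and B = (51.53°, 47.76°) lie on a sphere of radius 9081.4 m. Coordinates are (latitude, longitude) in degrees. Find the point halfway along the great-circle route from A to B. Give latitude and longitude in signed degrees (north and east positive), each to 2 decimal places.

71.82°, -117.33°

Central angle δ = 1.9617 rad. Interpolating on the sphere with fraction f = 0.5:
P = [sin((1−f)δ)·A + sin(fδ)·B] / sin δ = 0.8988·A + 0.8988·B in Cartesian coordinates,
giving P = (-0.1432, -0.2772, 0.9501), i.e. latitude 71.82°, longitude -117.33°.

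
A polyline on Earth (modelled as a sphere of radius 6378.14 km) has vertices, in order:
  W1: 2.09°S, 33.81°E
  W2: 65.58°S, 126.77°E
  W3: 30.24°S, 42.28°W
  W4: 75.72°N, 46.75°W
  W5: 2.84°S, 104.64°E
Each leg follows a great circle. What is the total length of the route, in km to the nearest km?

42797 km

Leg W1→W2: central angle 1.5589 rad, distance 9943.0 km.
Leg W2→W3: central angle 1.4627 rad, distance 9329.2 km.
Leg W3→W4: central angle 1.8500 rad, distance 11799.7 km.
Leg W4→W5: central angle 1.8383 rad, distance 11724.7 km.
Total: 9943.0 + 9329.2 + 11799.7 + 11724.7 ≈ 42797 km.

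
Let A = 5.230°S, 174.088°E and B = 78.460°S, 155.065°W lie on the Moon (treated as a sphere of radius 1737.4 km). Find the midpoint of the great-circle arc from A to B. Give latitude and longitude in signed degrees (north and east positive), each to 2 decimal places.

Central angle δ = 1.3074 rad. Interpolating on the sphere with fraction f = 0.5:
P = [sin((1−f)δ)·A + sin(fδ)·B] / sin δ = 0.6299·A + 0.6299·B in Cartesian coordinates,
giving P = (-0.7382, 0.0115, -0.6745), i.e. latitude -42.42°, longitude 179.11°.

-42.42°, 179.11°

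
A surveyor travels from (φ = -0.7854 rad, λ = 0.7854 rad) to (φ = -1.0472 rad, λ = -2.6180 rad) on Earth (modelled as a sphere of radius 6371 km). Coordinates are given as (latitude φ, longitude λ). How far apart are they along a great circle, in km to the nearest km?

8260 km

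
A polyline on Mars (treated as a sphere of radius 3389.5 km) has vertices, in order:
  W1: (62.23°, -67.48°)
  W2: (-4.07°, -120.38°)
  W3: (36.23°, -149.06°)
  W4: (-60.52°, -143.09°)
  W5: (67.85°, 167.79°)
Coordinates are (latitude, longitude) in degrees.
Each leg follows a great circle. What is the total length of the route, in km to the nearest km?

Leg W1→W2: central angle 1.3515 rad, distance 4580.9 km.
Leg W2→W3: central angle 0.8447 rad, distance 2863.1 km.
Leg W3→W4: central angle 1.6908 rad, distance 5730.9 km.
Leg W4→W5: central angle 2.3252 rad, distance 7881.2 km.
Total: 4580.9 + 2863.1 + 5730.9 + 7881.2 ≈ 21056 km.

21056 km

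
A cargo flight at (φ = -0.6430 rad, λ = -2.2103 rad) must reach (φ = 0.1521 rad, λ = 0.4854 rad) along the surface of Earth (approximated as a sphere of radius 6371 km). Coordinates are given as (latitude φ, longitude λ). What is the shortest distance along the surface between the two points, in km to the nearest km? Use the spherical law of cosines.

15964 km

With latitudes φ₁ = -36.841°, φ₂ = 8.715° and longitude difference Δλ = 154.452°:
cos c = sin φ₁ sin φ₂ + cos φ₁ cos φ₂ cos Δλ = (-0.5996)(0.1515) + (0.8003)(0.9885)(-0.9022) = -0.80456,
so c = arccos(-0.80456) = 2.50574 rad.
Distance = R·c = 6371 × 2.5057 ≈ 15964 km.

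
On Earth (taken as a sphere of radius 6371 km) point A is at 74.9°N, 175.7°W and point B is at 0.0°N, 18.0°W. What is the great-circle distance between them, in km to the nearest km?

In radians: φ₁ = 1.3073, φ₂ = -0.0000, Δλ = 157.700° = 2.7524 rad.
cos c = sin φ₁ sin φ₂ + cos φ₁ cos φ₂ cos Δλ = (0.9655)(-0.0000) + (0.2605)(1.0000)(-0.9252) = -0.24102,
so c = arccos(-0.24102) = 1.81421 rad.
Distance = R·c = 6371 × 1.8142 ≈ 11558 km.

11558 km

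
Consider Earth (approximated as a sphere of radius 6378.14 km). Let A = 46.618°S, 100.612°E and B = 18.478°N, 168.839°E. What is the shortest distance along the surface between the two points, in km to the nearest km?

Let φ₁ = -0.8136 rad, φ₂ = 0.3225 rad, and Δλ = 1.1908 rad.
Haversine: a = sin²(Δφ/2) + cos φ₁ cos φ₂ sin²(Δλ/2) = 0.2895 + (0.6869)(0.9484)(0.3145) = 0.49435.
Central angle c = 2·arcsin(√a) = 1.55950 rad.
Distance = R·c = 6378.14 × 1.5595 ≈ 9947 km.

9947 km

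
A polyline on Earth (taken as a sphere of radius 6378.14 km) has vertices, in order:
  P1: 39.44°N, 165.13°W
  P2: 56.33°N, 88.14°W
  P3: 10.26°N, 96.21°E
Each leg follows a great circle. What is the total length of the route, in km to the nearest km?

Leg P1→P2: central angle 0.8956 rad, distance 5712.0 km.
Leg P2→P3: central angle 1.9777 rad, distance 12613.8 km.
Total: 5712.0 + 12613.8 ≈ 18326 km.

18326 km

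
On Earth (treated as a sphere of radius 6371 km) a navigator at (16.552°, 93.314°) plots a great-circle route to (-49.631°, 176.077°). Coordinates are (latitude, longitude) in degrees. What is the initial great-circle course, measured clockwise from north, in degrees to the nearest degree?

With φ₁ = 0.2889, φ₂ = -0.8662, Δλ = 1.4445 rad, the forward-azimuth formula gives
θ = atan2( sin Δλ cos φ₂ , cos φ₁ sin φ₂ − sin φ₁ cos φ₂ cos Δλ ) = atan2(0.6425, -0.7536) = 139.55°.
So the initial bearing is 140°.

140°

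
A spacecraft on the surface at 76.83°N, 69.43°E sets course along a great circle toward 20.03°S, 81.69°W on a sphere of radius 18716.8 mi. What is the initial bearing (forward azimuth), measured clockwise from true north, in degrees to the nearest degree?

With φ₁ = 1.3409, φ₂ = -0.3496, Δλ = -2.6375 rad, the forward-azimuth formula gives
θ = atan2( sin Δλ cos φ₂ , cos φ₁ sin φ₂ − sin φ₁ cos φ₂ cos Δλ ) = atan2(-0.4538, 0.7230) = -32.11°.
Adding 360° brings this into [0°, 360°): 328°.

328°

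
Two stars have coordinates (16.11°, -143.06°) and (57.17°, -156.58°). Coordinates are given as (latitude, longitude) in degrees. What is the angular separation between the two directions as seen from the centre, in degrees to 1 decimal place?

42.3°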